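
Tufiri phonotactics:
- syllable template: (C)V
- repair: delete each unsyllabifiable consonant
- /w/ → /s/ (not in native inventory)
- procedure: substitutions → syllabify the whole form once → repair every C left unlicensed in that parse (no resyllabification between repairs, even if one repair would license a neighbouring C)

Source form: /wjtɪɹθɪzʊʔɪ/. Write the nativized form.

Substitution: /w/ → /s/, giving /sjtɪɹθɪzʊʔɪ/.
The consonants /s/, /j/, /ɹ/ cannot be parsed into a legal (C)V syllable (no codas are permitted; onsets are limited to one consonant).
Each unlicensed consonant is deleted: /s/, /j/, /ɹ/.

tɪθɪzʊʔɪ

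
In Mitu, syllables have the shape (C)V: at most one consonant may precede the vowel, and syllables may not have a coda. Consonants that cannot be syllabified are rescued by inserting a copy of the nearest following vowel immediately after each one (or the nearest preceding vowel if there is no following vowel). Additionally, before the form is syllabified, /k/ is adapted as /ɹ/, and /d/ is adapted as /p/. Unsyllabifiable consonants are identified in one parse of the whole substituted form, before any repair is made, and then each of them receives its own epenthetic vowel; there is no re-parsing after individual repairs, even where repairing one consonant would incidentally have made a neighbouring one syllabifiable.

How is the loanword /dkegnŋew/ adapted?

peɹegeneŋewe

Substitution: /d/ → /p/, /k/ → /ɹ/, giving /pɹegnŋew/.
The consonants /p/, /g/, /n/, /w/ cannot be parsed into a legal (C)V syllable (no codas are permitted; onsets are limited to one consonant).
Each unlicensed consonant becomes the onset of a new syllable: /p/ → /pe/, /g/ → /ge/, /n/ → /ne/, /w/ → /we/.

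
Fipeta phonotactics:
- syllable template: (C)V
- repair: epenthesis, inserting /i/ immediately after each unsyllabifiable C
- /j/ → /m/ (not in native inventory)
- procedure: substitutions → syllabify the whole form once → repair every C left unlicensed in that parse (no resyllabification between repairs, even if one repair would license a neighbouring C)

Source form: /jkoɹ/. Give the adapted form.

mikoɹi

Substitution: /j/ → /m/, giving /mkoɹ/.
The consonants /m/, /ɹ/ cannot be parsed into a legal (C)V syllable (no codas are permitted; onsets are limited to one consonant).
Epenthesis after each stranded consonant: /m/ → /mi/, /ɹ/ → /ɹi/.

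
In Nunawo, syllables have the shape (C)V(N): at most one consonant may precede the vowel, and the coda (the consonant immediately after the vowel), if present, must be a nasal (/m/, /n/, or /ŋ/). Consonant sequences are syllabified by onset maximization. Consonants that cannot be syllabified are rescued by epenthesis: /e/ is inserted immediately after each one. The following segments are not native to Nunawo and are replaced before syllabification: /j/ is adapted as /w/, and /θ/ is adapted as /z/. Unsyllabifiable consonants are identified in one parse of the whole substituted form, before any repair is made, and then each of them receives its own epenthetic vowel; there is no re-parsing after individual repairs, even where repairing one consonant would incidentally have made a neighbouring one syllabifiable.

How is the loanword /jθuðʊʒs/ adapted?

Substitution: /j/ → /w/, /θ/ → /z/, giving /wzuðʊʒs/.
Under (C)V(N), the unsyllabifiable consonants are /w/, /ʒ/, /s/ (only a nasal (/m/, /n/, or /ŋ/) is licensed in coda position; onsets are limited to one consonant).
Each unlicensed consonant becomes the onset of a new syllable: /w/ → /we/, /ʒ/ → /ʒe/, /s/ → /se/.

wezuðʊʒese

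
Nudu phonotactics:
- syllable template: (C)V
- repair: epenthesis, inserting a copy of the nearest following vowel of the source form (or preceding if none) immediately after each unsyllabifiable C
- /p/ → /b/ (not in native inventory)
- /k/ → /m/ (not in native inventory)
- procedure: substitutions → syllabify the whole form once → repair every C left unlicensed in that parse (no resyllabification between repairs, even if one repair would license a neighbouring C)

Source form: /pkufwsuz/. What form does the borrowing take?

bumufuwusuzu

Substitution: /p/ → /b/, /k/ → /m/, giving /bmufwsuz/.
Syllabifying with onset maximization leaves /b/, /f/, /w/, /z/ stranded (no codas are permitted; onsets are limited to one consonant).
Each unlicensed consonant becomes the onset of a new syllable: /b/ → /bu/, /f/ → /fu/, /w/ → /wu/, /z/ → /zu/.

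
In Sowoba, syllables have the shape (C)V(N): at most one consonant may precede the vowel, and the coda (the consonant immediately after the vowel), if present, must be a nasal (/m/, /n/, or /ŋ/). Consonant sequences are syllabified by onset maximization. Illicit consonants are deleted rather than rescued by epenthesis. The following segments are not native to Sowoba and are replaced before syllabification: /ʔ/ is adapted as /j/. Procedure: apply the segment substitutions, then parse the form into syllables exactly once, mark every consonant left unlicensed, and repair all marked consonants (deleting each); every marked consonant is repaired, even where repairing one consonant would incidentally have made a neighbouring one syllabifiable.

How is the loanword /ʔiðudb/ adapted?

Substitution: /ʔ/ → /j/, giving /jiðudb/.
Under (C)V(N), the unsyllabifiable consonants are /d/, /b/ (only a nasal (/m/, /n/, or /ŋ/) is licensed in coda position; onsets are limited to one consonant).
Each unlicensed consonant is deleted: /d/, /b/.

jiðu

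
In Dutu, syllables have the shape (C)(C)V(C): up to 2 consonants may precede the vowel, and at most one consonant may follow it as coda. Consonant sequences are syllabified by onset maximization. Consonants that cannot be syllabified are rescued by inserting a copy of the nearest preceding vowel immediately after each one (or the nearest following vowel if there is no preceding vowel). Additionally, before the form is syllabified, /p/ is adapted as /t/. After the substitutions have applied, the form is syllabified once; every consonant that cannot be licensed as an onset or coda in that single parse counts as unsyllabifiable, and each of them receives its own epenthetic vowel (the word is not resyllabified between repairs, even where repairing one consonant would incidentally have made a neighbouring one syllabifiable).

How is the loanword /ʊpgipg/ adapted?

ʊtgitgi

Substitution: /p/ → /t/, giving /ʊtgitg/.
Syllabifying with onset maximization leaves /g/ stranded (at most one coda consonant is licensed; onsets may contain at most 2 consonants).
Epenthesis after each stranded consonant: /g/ → /gi/.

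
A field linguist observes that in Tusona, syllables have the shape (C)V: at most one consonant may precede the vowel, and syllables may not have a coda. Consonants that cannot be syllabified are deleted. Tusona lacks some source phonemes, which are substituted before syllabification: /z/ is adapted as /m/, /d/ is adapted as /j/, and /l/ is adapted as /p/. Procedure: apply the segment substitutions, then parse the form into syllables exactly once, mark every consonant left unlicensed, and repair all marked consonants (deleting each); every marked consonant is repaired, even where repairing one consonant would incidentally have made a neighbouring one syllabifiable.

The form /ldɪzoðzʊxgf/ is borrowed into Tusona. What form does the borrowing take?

jɪmomʊ

Substitution: /l/ → /p/, /d/ → /j/, /z/ → /m/, giving /pjɪmoðmʊxgf/.
Syllabifying with onset maximization leaves /p/, /ð/, /x/, /g/, /f/ stranded (no codas are permitted; onsets are limited to one consonant).
Deletion applies to /p/, /ð/, /x/, /g/, /f/.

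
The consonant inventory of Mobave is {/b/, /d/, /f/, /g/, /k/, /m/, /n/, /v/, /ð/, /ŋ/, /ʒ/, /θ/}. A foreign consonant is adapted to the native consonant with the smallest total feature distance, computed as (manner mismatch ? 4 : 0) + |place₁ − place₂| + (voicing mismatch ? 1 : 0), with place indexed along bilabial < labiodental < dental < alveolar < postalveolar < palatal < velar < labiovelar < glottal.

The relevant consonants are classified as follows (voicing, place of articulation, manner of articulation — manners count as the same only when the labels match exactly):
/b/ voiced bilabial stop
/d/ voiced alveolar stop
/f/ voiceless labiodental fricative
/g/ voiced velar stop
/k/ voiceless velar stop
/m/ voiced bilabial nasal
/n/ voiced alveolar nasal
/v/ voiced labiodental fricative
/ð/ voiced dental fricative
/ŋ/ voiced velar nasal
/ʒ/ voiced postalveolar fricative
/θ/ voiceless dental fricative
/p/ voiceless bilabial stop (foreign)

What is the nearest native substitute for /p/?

b

/b/ is closest: same manner (stop), place distance 0 (bilabial→bilabial), voicing differs (+1); total 1. Next closest is /d/ at distance 4.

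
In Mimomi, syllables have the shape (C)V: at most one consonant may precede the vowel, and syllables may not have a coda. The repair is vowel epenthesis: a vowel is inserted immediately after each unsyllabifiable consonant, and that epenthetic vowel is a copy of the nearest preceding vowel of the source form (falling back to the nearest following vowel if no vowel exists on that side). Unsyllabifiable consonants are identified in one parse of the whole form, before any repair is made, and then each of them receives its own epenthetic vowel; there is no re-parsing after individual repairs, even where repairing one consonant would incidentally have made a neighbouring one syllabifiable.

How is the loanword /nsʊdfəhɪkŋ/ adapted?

nʊsʊdʊfəhɪkɪŋɪ

The consonants /n/, /d/, /k/, /ŋ/ cannot be parsed into a legal (C)V syllable (no codas are permitted; onsets are limited to one consonant).
Each unlicensed consonant becomes the onset of a new syllable: /n/ → /nʊ/, /d/ → /dʊ/, /k/ → /kɪ/, /ŋ/ → /ŋɪ/.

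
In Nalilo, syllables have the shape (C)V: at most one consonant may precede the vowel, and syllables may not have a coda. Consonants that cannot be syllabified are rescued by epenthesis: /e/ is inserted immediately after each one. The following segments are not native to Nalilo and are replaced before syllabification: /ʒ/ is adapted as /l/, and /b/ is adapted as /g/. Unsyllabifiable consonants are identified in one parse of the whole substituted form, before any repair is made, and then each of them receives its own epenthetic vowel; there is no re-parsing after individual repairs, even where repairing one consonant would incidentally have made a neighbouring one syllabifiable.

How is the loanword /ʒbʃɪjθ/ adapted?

legeʃɪjeθe

Substitution: /ʒ/ → /l/, /b/ → /g/, giving /lgʃɪjθ/.
Under (C)V, the unsyllabifiable consonants are /l/, /g/, /j/, /θ/ (no codas are permitted; onsets are limited to one consonant).
Inserting the epenthetic vowel yields /l/ → /le/, /g/ → /ge/, /j/ → /je/, /θ/ → /θe/.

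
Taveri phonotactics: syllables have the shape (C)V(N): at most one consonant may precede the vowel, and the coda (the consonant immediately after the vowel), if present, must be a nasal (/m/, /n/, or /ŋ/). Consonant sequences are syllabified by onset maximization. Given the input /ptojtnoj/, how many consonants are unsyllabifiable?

Under (C)V(N), the unsyllabifiable consonants are /p/, /j/, /t/, /j/ (only a nasal (/m/, /n/, or /ŋ/) is licensed in coda position; onsets are limited to one consonant).

4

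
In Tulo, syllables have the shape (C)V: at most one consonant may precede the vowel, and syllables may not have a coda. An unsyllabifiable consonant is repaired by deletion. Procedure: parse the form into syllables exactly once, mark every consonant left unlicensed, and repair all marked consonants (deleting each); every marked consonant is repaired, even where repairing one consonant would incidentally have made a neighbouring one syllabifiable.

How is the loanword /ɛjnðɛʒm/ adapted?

ɛðɛ

The consonants /j/, /n/, /ʒ/, /m/ cannot be parsed into a legal (C)V syllable (no codas are permitted; onsets are limited to one consonant).
Deleting the stranded consonants removes /j/, /n/, /ʒ/, /m/.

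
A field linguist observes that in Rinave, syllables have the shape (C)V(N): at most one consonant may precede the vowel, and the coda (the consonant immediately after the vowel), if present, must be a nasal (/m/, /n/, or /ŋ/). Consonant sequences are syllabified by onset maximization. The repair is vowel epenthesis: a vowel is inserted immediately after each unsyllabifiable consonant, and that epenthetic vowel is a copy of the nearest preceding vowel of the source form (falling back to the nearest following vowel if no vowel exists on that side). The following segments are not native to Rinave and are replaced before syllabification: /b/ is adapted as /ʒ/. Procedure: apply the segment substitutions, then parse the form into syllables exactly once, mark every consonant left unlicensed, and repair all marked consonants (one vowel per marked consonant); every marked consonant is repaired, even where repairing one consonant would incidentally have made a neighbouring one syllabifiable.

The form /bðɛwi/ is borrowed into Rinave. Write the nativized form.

ʒɛðɛwi

Substitution: /b/ → /ʒ/, giving /ʒðɛwi/.
Syllabifying with onset maximization leaves /ʒ/ stranded (only a nasal (/m/, /n/, or /ŋ/) is licensed in coda position; onsets are limited to one consonant).
Inserting the epenthetic vowel yields /ʒ/ → /ʒɛ/.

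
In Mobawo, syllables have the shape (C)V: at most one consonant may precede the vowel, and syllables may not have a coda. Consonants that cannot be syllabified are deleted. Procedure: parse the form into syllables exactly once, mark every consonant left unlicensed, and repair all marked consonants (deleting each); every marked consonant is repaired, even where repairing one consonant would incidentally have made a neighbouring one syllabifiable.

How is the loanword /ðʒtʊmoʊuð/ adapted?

tʊmoʊu

Syllabifying with onset maximization leaves /ð/, /ʒ/, /ð/ stranded (no codas are permitted; onsets are limited to one consonant).
Deletion applies to /ð/, /ʒ/, /ð/.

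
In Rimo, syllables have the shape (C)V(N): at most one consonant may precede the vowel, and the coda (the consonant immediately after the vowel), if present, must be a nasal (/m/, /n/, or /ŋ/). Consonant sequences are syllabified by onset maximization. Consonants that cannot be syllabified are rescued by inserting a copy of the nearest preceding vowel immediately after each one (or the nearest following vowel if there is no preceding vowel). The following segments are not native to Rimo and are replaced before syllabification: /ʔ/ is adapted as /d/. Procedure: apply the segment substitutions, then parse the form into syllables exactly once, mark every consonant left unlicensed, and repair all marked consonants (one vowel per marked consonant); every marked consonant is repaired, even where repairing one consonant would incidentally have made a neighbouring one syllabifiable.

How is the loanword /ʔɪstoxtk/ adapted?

Substitution: /ʔ/ → /d/, giving /dɪstoxtk/.
Syllabifying with onset maximization leaves /s/, /x/, /t/, /k/ stranded (only a nasal (/m/, /n/, or /ŋ/) is licensed in coda position; onsets are limited to one consonant).
Epenthesis after each stranded consonant: /s/ → /sɪ/, /x/ → /xo/, /t/ → /to/, /k/ → /ko/.

dɪsɪtoxotoko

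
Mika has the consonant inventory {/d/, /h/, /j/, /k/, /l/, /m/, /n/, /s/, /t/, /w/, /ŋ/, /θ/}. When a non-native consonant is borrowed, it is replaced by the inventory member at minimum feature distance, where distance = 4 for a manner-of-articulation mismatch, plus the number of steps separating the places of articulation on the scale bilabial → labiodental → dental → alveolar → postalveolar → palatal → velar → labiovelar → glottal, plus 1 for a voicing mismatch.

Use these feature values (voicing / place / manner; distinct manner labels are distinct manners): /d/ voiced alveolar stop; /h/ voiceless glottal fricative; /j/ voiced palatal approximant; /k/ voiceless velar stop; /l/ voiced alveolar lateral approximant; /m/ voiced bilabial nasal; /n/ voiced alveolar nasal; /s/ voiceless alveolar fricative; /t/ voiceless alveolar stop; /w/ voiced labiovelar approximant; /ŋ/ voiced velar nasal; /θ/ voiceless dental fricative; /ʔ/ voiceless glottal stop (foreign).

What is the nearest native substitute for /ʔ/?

k

/k/ is closest: same manner (stop), place distance 2 (glottal→velar), same voicing; total 2. Next closest is /h/ at distance 4.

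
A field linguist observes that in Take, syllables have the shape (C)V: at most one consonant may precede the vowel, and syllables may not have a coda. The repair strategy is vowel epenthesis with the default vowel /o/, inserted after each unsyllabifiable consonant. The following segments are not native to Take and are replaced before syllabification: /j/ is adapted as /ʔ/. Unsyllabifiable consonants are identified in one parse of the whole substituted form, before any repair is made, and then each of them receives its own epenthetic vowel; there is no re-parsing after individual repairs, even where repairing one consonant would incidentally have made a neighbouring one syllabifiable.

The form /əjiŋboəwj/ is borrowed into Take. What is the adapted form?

əʔiŋoboəwoʔo

Substitution: /j/ → /ʔ/, giving /əʔiŋboəwʔ/.
The consonants /ŋ/, /w/, /ʔ/ cannot be parsed into a legal (C)V syllable (no codas are permitted; onsets are limited to one consonant).
Epenthesis after each stranded consonant: /ŋ/ → /ŋo/, /w/ → /wo/, /ʔ/ → /ʔo/.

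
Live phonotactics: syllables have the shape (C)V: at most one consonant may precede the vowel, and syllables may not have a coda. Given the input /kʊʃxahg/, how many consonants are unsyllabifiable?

The consonants /ʃ/, /h/, /g/ cannot be parsed into a legal (C)V syllable (no codas are permitted; onsets are limited to one consonant).

3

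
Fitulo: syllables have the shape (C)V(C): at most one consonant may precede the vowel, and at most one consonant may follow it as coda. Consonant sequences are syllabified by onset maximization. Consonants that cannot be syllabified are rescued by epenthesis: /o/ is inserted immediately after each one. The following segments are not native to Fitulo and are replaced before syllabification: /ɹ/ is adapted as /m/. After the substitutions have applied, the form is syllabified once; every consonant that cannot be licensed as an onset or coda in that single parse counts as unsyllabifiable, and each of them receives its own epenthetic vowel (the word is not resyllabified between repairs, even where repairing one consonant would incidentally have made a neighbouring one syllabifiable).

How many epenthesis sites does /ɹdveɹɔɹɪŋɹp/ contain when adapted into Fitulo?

4

After substitution the input is /mdvemɔmɪŋmp/.
The unsyllabifiable consonants are /m/, /d/, /m/, /p/; each receives one epenthetic vowel.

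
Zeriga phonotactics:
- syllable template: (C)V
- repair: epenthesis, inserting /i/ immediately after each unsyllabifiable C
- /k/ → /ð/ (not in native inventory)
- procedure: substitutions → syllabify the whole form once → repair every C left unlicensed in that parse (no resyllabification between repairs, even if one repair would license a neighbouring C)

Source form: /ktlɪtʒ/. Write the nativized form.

ðitilɪtiʒi

Substitution: /k/ → /ð/, giving /ðtlɪtʒ/.
Syllabifying with onset maximization leaves /ð/, /t/, /t/, /ʒ/ stranded (no codas are permitted; onsets are limited to one consonant).
Each unlicensed consonant becomes the onset of a new syllable: /ð/ → /ði/, /t/ → /ti/, /t/ → /ti/, /ʒ/ → /ʒi/.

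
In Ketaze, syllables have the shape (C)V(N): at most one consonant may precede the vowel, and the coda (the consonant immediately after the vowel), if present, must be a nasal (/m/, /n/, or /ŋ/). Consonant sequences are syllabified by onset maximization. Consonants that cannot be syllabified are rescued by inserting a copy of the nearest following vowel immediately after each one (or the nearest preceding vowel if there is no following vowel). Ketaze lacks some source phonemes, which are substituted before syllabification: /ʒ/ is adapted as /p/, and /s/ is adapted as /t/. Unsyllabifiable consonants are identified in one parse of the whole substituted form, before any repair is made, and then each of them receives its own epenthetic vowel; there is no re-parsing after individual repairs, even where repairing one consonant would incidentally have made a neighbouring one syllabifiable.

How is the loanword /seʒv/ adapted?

Substitution: /s/ → /t/, /ʒ/ → /p/, giving /tepv/.
The consonants /p/, /v/ cannot be parsed into a legal (C)V(N) syllable (only a nasal (/m/, /n/, or /ŋ/) is licensed in coda position; onsets are limited to one consonant).
Epenthesis after each stranded consonant: /p/ → /pe/, /v/ → /ve/.

tepeve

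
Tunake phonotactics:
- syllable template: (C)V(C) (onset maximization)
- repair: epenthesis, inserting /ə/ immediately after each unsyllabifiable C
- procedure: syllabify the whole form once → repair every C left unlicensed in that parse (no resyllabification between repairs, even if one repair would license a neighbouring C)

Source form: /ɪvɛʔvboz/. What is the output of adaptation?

ɪvɛʔvəboz

Under (C)V(C), the unsyllabifiable consonants are /v/ (at most one coda consonant is licensed; onsets are limited to one consonant).
Inserting the epenthetic vowel yields /v/ → /və/.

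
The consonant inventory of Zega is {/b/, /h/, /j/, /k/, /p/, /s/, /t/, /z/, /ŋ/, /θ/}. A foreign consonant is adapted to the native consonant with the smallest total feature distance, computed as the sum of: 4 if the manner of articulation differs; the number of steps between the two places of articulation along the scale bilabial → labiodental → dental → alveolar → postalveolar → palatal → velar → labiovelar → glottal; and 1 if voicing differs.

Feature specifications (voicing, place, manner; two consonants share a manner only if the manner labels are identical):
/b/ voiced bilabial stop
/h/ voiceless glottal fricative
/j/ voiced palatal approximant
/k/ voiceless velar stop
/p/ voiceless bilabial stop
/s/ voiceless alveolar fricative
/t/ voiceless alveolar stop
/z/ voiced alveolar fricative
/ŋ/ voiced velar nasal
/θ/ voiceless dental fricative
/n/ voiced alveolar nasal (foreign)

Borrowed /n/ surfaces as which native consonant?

/ŋ/ is closest: same manner (nasal), place distance 3 (alveolar→velar), same voicing; total 3. Next closest is /z/ at distance 4.

ŋ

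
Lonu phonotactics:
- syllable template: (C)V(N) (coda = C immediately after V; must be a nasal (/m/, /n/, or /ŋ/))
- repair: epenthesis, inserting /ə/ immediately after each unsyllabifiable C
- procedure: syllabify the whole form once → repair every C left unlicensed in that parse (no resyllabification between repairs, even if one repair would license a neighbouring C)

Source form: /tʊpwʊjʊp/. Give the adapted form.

tʊpəwʊjʊpə

Under (C)V(N), the unsyllabifiable consonants are /p/, /p/ (only a nasal (/m/, /n/, or /ŋ/) is licensed in coda position; onsets are limited to one consonant).
Epenthesis after each stranded consonant: /p/ → /pə/, /p/ → /pə/.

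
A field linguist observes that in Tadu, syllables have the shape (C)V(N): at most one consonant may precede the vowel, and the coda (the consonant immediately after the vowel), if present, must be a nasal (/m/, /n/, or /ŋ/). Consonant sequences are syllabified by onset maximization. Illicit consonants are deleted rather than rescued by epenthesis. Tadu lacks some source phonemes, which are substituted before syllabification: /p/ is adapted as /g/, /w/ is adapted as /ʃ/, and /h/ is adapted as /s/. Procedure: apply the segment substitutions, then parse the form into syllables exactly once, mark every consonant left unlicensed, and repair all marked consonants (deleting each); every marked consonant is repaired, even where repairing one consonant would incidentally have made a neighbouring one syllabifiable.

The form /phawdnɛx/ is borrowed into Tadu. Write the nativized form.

sanɛ

Substitution: /p/ → /g/, /h/ → /s/, /w/ → /ʃ/, giving /gsaʃdnɛx/.
Under (C)V(N), the unsyllabifiable consonants are /g/, /ʃ/, /d/, /x/ (only a nasal (/m/, /n/, or /ŋ/) is licensed in coda position; onsets are limited to one consonant).
Each unlicensed consonant is deleted: /g/, /ʃ/, /d/, /x/.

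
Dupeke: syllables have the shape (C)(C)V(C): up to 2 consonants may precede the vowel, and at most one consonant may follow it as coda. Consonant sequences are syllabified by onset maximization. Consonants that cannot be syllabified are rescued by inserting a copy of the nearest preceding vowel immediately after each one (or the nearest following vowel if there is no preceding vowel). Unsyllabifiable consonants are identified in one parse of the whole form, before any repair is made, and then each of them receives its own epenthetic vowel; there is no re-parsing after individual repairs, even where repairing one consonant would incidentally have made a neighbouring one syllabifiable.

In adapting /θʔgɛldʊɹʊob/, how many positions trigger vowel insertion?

The unsyllabifiable consonants are /θ/; each receives one epenthetic vowel.

1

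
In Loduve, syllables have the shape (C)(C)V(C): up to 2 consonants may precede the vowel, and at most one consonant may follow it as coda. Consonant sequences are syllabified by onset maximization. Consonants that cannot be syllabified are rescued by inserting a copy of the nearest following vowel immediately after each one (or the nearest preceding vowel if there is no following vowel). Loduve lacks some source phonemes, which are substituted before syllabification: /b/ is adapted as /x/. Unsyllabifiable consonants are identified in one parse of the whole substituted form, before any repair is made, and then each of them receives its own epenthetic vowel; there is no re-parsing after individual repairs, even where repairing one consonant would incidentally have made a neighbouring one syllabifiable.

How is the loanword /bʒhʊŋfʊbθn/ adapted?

xʊʒhʊŋfʊxθʊnʊ

Substitution: /b/ → /x/, giving /xʒhʊŋfʊxθn/.
The consonants /x/, /θ/, /n/ cannot be parsed into a legal (C)(C)V(C) syllable (at most one coda consonant is licensed; onsets may contain at most 2 consonants).
Inserting the epenthetic vowel yields /x/ → /xʊ/, /θ/ → /θʊ/, /n/ → /nʊ/.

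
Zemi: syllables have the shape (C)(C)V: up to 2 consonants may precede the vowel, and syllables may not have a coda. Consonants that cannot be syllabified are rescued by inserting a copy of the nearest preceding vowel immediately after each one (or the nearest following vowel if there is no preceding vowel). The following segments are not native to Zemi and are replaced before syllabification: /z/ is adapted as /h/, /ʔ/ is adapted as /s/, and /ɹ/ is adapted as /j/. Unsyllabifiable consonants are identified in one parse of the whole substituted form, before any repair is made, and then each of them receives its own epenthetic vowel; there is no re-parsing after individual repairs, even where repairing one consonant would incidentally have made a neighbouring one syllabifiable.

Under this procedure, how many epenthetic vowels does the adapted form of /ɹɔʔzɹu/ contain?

After substitution the input is /jɔshju/.
The unsyllabifiable consonants are /s/; each receives one epenthetic vowel.

1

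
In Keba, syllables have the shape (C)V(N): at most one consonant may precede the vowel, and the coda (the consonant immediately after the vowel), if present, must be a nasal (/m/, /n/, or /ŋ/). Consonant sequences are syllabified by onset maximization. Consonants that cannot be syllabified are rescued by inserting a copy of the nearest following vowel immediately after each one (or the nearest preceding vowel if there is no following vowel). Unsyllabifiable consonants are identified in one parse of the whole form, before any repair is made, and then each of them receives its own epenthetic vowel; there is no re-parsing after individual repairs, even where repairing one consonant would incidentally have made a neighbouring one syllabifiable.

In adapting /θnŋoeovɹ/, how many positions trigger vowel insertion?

The unsyllabifiable consonants are /θ/, /n/, /v/, /ɹ/; each receives one epenthetic vowel.

4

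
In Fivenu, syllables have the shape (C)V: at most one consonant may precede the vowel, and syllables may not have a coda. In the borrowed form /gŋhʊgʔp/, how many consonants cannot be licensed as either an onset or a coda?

5

Syllabifying with onset maximization leaves /g/, /ŋ/, /g/, /ʔ/, /p/ stranded (no codas are permitted; onsets are limited to one consonant).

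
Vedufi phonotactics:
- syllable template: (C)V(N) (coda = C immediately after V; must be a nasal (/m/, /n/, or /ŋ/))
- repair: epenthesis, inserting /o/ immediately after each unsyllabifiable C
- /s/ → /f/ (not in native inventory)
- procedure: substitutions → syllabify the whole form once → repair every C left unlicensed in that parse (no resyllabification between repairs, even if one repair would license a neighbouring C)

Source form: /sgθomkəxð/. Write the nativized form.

Substitution: /s/ → /f/, giving /fgθomkəxð/.
The consonants /f/, /g/, /x/, /ð/ cannot be parsed into a legal (C)V(N) syllable (only a nasal (/m/, /n/, or /ŋ/) is licensed in coda position; onsets are limited to one consonant).
Epenthesis after each stranded consonant: /f/ → /fo/, /g/ → /go/, /x/ → /xo/, /ð/ → /ðo/.

fogoθomkəxoðo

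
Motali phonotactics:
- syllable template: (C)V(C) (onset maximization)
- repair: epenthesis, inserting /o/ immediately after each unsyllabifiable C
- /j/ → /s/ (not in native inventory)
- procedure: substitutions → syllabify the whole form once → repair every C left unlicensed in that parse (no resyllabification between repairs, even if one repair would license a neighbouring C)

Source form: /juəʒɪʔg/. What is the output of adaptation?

suəʒɪʔgo

Substitution: /j/ → /s/, giving /suəʒɪʔg/.
Under (C)V(C), the unsyllabifiable consonants are /g/ (at most one coda consonant is licensed; onsets are limited to one consonant).
Each unlicensed consonant becomes the onset of a new syllable: /g/ → /go/.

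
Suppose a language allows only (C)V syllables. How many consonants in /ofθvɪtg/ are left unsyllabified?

4

The consonants /f/, /θ/, /t/, /g/ cannot be parsed into a legal (C)V syllable (no codas are permitted; onsets are limited to one consonant).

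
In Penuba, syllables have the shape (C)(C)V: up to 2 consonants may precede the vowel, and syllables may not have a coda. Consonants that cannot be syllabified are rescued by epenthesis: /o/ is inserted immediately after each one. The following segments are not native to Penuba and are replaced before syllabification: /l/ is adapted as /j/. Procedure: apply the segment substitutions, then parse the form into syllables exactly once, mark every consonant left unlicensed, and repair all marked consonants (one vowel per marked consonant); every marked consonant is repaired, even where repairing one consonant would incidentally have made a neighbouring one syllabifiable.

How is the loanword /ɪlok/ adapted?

ɪjoko

Substitution: /l/ → /j/, giving /ɪjok/.
The consonants /k/ cannot be parsed into a legal (C)(C)V syllable (no codas are permitted; onsets may contain at most 2 consonants).
Epenthesis after each stranded consonant: /k/ → /ko/.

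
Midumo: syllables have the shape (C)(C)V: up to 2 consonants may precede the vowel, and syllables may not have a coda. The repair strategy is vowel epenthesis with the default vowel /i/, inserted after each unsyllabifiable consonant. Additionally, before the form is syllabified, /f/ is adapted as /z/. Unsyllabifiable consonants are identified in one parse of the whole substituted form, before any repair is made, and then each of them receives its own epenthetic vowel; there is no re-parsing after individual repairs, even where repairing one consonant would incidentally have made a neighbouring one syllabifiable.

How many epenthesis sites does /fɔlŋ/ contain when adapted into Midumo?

After substitution the input is /zɔlŋ/.
The unsyllabifiable consonants are /l/, /ŋ/; each receives one epenthetic vowel.

2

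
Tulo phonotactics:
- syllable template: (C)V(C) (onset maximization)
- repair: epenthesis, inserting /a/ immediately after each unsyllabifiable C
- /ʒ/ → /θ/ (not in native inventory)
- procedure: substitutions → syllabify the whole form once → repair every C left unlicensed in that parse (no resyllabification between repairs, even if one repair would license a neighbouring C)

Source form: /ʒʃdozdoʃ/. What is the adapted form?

Substitution: /ʒ/ → /θ/, giving /θʃdozdoʃ/.
Syllabifying with onset maximization leaves /θ/, /ʃ/ stranded (at most one coda consonant is licensed; onsets are limited to one consonant).
Each unlicensed consonant becomes the onset of a new syllable: /θ/ → /θa/, /ʃ/ → /ʃa/.

θaʃadozdoʃ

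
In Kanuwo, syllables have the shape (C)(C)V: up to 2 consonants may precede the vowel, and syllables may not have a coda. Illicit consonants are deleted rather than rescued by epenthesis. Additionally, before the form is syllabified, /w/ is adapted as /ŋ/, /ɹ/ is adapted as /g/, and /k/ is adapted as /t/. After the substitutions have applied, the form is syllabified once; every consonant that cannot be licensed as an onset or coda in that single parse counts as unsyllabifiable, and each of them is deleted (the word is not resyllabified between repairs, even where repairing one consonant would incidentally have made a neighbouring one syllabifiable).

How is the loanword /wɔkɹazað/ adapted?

ŋɔtgaza

Substitution: /w/ → /ŋ/, /k/ → /t/, /ɹ/ → /g/, giving /ŋɔtgazað/.
Under (C)(C)V, the unsyllabifiable consonants are /ð/ (no codas are permitted; onsets may contain at most 2 consonants).
Deletion applies to /ð/.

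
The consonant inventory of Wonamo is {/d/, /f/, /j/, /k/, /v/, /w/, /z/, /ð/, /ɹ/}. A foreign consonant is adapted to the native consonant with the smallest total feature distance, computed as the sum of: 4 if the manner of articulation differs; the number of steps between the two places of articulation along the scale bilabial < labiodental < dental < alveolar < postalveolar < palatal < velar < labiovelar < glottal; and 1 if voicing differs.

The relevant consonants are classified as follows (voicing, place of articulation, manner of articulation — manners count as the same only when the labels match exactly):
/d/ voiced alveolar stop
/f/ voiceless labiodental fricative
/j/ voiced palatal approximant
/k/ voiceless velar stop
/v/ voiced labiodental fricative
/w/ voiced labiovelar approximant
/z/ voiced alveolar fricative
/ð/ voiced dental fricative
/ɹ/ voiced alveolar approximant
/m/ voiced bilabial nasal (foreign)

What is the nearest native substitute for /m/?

v

/v/ is closest: manner differs (nasal→fricative, +4), place distance 1 (bilabial→labiodental), same voicing; total 5. Next closest is /f/ at distance 6.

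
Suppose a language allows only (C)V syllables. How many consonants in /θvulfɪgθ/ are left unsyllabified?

Syllabifying with onset maximization leaves /θ/, /l/, /g/, /θ/ stranded (no codas are permitted; onsets are limited to one consonant).

4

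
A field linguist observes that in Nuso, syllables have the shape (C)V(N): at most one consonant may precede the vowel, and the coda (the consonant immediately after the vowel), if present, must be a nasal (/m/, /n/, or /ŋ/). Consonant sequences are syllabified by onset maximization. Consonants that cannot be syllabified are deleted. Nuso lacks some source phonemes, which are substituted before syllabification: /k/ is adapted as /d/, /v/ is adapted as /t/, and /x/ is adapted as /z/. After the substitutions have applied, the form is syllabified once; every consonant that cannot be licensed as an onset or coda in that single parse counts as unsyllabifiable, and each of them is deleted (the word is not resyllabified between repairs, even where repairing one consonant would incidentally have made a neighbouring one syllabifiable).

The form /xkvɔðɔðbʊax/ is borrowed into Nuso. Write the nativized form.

tɔðɔbʊa

Substitution: /x/ → /z/, /k/ → /d/, /v/ → /t/, giving /zdtɔðɔðbʊaz/.
The consonants /z/, /d/, /ð/, /z/ cannot be parsed into a legal (C)V(N) syllable (only a nasal (/m/, /n/, or /ŋ/) is licensed in coda position; onsets are limited to one consonant).
Each unlicensed consonant is deleted: /z/, /d/, /ð/, /z/.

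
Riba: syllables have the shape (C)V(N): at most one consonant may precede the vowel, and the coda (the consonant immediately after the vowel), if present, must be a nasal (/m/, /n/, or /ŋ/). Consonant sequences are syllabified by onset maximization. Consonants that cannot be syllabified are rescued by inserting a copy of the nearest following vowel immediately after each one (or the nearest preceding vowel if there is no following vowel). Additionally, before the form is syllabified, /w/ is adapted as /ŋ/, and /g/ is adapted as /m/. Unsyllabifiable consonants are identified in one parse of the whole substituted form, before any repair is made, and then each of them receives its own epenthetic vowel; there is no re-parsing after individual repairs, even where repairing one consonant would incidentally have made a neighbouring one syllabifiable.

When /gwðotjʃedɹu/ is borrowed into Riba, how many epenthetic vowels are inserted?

5

After substitution the input is /mŋðotjʃedɹu/.
The unsyllabifiable consonants are /m/, /ŋ/, /t/, /j/, /d/; each receives one epenthetic vowel.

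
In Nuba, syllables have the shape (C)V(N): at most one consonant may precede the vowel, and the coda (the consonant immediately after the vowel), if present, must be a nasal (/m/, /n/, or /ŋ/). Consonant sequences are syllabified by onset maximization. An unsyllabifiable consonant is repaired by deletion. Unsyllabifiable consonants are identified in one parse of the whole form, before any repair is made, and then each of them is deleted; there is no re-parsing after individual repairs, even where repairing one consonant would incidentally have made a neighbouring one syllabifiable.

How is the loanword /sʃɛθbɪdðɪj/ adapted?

Under (C)V(N), the unsyllabifiable consonants are /s/, /θ/, /d/, /j/ (only a nasal (/m/, /n/, or /ŋ/) is licensed in coda position; onsets are limited to one consonant).
Each unlicensed consonant is deleted: /s/, /θ/, /d/, /j/.

ʃɛbɪðɪ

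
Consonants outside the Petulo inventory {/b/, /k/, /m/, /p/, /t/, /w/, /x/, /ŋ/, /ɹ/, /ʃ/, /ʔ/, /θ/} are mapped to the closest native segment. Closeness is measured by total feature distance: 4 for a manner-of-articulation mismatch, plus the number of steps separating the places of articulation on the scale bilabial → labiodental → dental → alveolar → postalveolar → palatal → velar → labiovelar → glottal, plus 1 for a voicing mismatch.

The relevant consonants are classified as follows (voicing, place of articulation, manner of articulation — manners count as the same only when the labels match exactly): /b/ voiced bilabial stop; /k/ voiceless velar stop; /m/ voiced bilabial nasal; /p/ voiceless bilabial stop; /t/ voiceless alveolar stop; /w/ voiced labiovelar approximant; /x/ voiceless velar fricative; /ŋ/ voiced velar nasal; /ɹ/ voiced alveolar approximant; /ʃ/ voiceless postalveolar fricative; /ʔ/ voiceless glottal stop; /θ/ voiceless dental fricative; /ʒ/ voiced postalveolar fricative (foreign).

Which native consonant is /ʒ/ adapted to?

/ʃ/ is closest: same manner (fricative), place distance 0 (postalveolar→postalveolar), voicing differs (+1); total 1. Next closest is /x/ at distance 3.

ʃ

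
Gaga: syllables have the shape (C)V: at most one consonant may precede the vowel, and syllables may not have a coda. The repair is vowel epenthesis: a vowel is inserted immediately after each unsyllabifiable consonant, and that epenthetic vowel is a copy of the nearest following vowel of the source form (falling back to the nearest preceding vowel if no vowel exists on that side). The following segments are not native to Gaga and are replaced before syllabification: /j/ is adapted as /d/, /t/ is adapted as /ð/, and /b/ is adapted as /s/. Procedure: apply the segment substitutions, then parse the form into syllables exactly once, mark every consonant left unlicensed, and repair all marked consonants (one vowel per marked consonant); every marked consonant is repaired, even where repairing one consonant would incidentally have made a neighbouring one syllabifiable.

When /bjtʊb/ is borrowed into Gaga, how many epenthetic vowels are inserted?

3

After substitution the input is /sdðʊs/.
The unsyllabifiable consonants are /s/, /d/, /s/; each receives one epenthetic vowel.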